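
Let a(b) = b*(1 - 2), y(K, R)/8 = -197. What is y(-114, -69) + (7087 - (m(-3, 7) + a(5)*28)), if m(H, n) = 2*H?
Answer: 5657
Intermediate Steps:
y(K, R) = -1576 (y(K, R) = 8*(-197) = -1576)
a(b) = -b (a(b) = b*(-1) = -b)
y(-114, -69) + (7087 - (m(-3, 7) + a(5)*28)) = -1576 + (7087 - (2*(-3) - 1*5*28)) = -1576 + (7087 - (-6 - 5*28)) = -1576 + (7087 - (-6 - 140)) = -1576 + (7087 - 1*(-146)) = -1576 + (7087 + 146) = -1576 + 7233 = 5657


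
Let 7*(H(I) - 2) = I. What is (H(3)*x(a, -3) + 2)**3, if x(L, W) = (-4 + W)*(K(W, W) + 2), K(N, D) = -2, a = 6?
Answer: 8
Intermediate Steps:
H(I) = 2 + I/7
x(L, W) = 0 (x(L, W) = (-4 + W)*(-2 + 2) = (-4 + W)*0 = 0)
(H(3)*x(a, -3) + 2)**3 = ((2 + (1/7)*3)*0 + 2)**3 = ((2 + 3/7)*0 + 2)**3 = ((17/7)*0 + 2)**3 = (0 + 2)**3 = 2**3 = 8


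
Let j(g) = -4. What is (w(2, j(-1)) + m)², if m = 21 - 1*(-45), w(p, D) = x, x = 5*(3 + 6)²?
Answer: 221841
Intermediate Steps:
x = 405 (x = 5*9² = 5*81 = 405)
w(p, D) = 405
m = 66 (m = 21 + 45 = 66)
(w(2, j(-1)) + m)² = (405 + 66)² = 471² = 221841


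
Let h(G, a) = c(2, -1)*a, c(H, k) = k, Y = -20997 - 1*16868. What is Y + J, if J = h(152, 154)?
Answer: -38019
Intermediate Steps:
Y = -37865 (Y = -20997 - 16868 = -37865)
h(G, a) = -a
J = -154 (J = -1*154 = -154)
Y + J = -37865 - 154 = -38019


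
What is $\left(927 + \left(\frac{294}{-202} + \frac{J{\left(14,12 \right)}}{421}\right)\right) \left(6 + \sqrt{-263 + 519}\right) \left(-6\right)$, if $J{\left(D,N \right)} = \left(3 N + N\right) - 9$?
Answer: $- \frac{5195390508}{42521} \approx -1.2218 \cdot 10^{5}$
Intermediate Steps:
$J{\left(D,N \right)} = -9 + 4 N$ ($J{\left(D,N \right)} = 4 N - 9 = -9 + 4 N$)
$\left(927 + \left(\frac{294}{-202} + \frac{J{\left(14,12 \right)}}{421}\right)\right) \left(6 + \sqrt{-263 + 519}\right) \left(-6\right) = \left(927 + \left(\frac{294}{-202} + \frac{-9 + 4 \cdot 12}{421}\right)\right) \left(6 + \sqrt{-263 + 519}\right) \left(-6\right) = \left(927 + \left(294 \left(- \frac{1}{202}\right) + \left(-9 + 48\right) \frac{1}{421}\right)\right) \left(6 + \sqrt{256}\right) \left(-6\right) = \left(927 + \left(- \frac{147}{101} + 39 \cdot \frac{1}{421}\right)\right) \left(6 + 16\right) \left(-6\right) = \left(927 + \left(- \frac{147}{101} + \frac{39}{421}\right)\right) 22 \left(-6\right) = \left(927 - \frac{57948}{42521}\right) 22 \left(-6\right) = \frac{39359019}{42521} \cdot 22 \left(-6\right) = \frac{865898418}{42521} \left(-6\right) = - \frac{5195390508}{42521}$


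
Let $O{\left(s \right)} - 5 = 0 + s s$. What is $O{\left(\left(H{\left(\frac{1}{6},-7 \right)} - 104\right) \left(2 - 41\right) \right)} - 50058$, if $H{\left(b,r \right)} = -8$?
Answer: $19029371$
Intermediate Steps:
$O{\left(s \right)} = 5 + s^{2}$ ($O{\left(s \right)} = 5 + \left(0 + s s\right) = 5 + \left(0 + s^{2}\right) = 5 + s^{2}$)
$O{\left(\left(H{\left(\frac{1}{6},-7 \right)} - 104\right) \left(2 - 41\right) \right)} - 50058 = \left(5 + \left(\left(-8 - 104\right) \left(2 - 41\right)\right)^{2}\right) - 50058 = \left(5 + \left(\left(-112\right) \left(-39\right)\right)^{2}\right) - 50058 = \left(5 + 4368^{2}\right) - 50058 = \left(5 + 19079424\right) - 50058 = 19079429 - 50058 = 19029371$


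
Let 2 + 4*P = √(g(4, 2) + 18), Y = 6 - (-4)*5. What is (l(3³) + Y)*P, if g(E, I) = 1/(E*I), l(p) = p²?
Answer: -755/2 + 755*√290/16 ≈ 426.07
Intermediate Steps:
g(E, I) = 1/(E*I)
Y = 26 (Y = 6 - 1*(-20) = 6 + 20 = 26)
P = -½ + √290/16 (P = -½ + √(1/(4*2) + 18)/4 = -½ + √((¼)*(½) + 18)/4 = -½ + √(⅛ + 18)/4 = -½ + √(145/8)/4 = -½ + (√290/4)/4 = -½ + √290/16 ≈ 0.56434)
(l(3³) + Y)*P = ((3³)² + 26)*(-½ + √290/16) = (27² + 26)*(-½ + √290/16) = (729 + 26)*(-½ + √290/16) = 755*(-½ + √290/16) = -755/2 + 755*√290/16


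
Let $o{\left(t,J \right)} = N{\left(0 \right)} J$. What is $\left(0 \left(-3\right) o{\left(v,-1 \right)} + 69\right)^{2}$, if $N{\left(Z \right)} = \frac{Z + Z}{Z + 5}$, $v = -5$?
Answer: $4761$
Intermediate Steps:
$N{\left(Z \right)} = \frac{2 Z}{5 + Z}$
$o{\left(t,J \right)} = 0$ ($o{\left(t,J \right)} = 2 \cdot 0 \frac{1}{5 + 0} J = 2 \cdot 0 \cdot \frac{1}{5} J = 0 J = 0$)
$\left(0 \left(-3\right) o{\left(v,-1 \right)} + 69\right)^{2} = \left(0 \left(-3\right) 0 + 69\right)^{2} = \left(0 \cdot 0 + 69\right)^{2} = \left(0 + 69\right)^{2} = 69^{2} = 4761$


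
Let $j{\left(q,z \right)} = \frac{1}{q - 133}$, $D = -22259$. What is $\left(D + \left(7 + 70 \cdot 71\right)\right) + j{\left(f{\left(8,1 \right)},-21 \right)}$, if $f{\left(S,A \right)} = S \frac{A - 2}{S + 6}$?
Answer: $- \frac{16158677}{935} \approx -17282.0$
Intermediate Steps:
$f{\left(S,A \right)} = \frac{S \left(-2 + A\right)}{6 + S}$ ($f{\left(S,A \right)} = S \frac{-2 + A}{6 + S} = \frac{S \left(-2 + A\right)}{6 + S}$)
$j{\left(q,z \right)} = \frac{1}{-133 + q}$
$\left(D + \left(7 + 70 \cdot 71\right)\right) + j{\left(f{\left(8,1 \right)},-21 \right)} = \left(-22259 + \left(7 + 70 \cdot 71\right)\right) + \frac{1}{-133 + \frac{8 \left(-2 + 1\right)}{6 + 8}} = \left(-22259 + \left(7 + 4970\right)\right) + \frac{1}{-133 + 8 \cdot \frac{1}{14} \left(-1\right)} = \left(-22259 + 4977\right) + \frac{1}{-133 + 8 \cdot \frac{1}{14} \left(-1\right)} = -17282 + \frac{1}{-133 - \frac{4}{7}} = -17282 + \frac{1}{- \frac{935}{7}} = -17282 - \frac{7}{935} = - \frac{16158677}{935}$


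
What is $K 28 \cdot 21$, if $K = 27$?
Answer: $15876$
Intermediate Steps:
$K 28 \cdot 21 = 27 \cdot 28 \cdot 21 = 756 \cdot 21 = 15876$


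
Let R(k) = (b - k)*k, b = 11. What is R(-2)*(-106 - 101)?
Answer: 5382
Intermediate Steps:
R(k) = k*(11 - k) (R(k) = (11 - k)*k = k*(11 - k))
R(-2)*(-106 - 101) = (-2*(11 - 1*(-2)))*(-106 - 101) = -2*(11 + 2)*(-207) = -2*13*(-207) = -26*(-207) = 5382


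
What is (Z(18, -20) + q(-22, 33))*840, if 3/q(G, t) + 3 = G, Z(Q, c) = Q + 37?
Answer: 230496/5 ≈ 46099.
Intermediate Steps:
Z(Q, c) = 37 + Q
q(G, t) = 3/(-3 + G)
(Z(18, -20) + q(-22, 33))*840 = ((37 + 18) + 3/(-3 - 22))*840 = (55 + 3/(-25))*840 = (55 + 3*(-1/25))*840 = (55 - 3/25)*840 = (1372/25)*840 = 230496/5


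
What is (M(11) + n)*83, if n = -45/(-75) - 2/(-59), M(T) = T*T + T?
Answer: 3247541/295 ≈ 11009.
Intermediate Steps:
M(T) = T + T² (M(T) = T² + T = T + T²)
n = 187/295 (n = -45*(-1/75) - 2*(-1/59) = ⅗ + 2/59 = 187/295 ≈ 0.63390)
(M(11) + n)*83 = (11*(1 + 11) + 187/295)*83 = (11*12 + 187/295)*83 = (132 + 187/295)*83 = (39127/295)*83 = 3247541/295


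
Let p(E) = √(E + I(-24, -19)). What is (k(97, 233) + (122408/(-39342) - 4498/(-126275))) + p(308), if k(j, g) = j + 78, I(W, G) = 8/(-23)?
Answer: 427052161933/2483955525 + 2*√40687/23 ≈ 189.46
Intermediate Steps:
I(W, G) = -8/23 (I(W, G) = 8*(-1/23) = -8/23)
p(E) = √(-8/23 + E) (p(E) = √(E - 8/23) = √(-8/23 + E))
k(j, g) = 78 + j
(k(97, 233) + (122408/(-39342) - 4498/(-126275))) + p(308) = ((78 + 97) + (122408/(-39342) - 4498/(-126275))) + √(-184 + 529*308)/23 = (175 + (122408*(-1/39342) - 4498*(-1/126275))) + √(-184 + 162932)/23 = (175 + (-61204/19671 + 4498/126275)) + √162748/23 = (175 - 7640054942/2483955525) + (2*√40687)/23 = 427052161933/2483955525 + 2*√40687/23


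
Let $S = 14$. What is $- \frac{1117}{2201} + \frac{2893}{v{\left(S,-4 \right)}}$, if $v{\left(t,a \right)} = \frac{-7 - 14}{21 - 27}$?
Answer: $\frac{12727167}{15407} \approx 826.06$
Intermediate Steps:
$v{\left(t,a \right)} = \frac{7}{2}$ ($v{\left(t,a \right)} = - \frac{21}{-6} = \left(-21\right) \left(- \frac{1}{6}\right) = \frac{7}{2}$)
$- \frac{1117}{2201} + \frac{2893}{v{\left(S,-4 \right)}} = - \frac{1117}{2201} + \frac{2893}{\frac{7}{2}} = \left(-1117\right) \frac{1}{2201} + 2893 \cdot \frac{2}{7} = - \frac{1117}{2201} + \frac{5786}{7} = \frac{12727167}{15407}$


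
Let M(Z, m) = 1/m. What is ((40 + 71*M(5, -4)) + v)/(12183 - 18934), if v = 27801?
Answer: -111293/27004 ≈ -4.1214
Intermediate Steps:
((40 + 71*M(5, -4)) + v)/(12183 - 18934) = ((40 + 71/(-4)) + 27801)/(12183 - 18934) = ((40 + 71*(-¼)) + 27801)/(-6751) = ((40 - 71/4) + 27801)*(-1/6751) = (89/4 + 27801)*(-1/6751) = (111293/4)*(-1/6751) = -111293/27004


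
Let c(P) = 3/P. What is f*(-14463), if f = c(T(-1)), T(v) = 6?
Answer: -14463/2 ≈ -7231.5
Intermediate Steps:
f = ½ (f = 3/6 = 3*(⅙) = ½ ≈ 0.50000)
f*(-14463) = (½)*(-14463) = -14463/2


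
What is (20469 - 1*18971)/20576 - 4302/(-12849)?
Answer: 17960959/44063504 ≈ 0.40762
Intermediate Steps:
(20469 - 1*18971)/20576 - 4302/(-12849) = (20469 - 18971)*(1/20576) - 4302*(-1/12849) = 1498*(1/20576) + 1434/4283 = 749/10288 + 1434/4283 = 17960959/44063504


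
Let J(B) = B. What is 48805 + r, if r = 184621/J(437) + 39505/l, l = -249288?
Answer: 233163800141/4736472 ≈ 49227.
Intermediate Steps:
r = 2000284181/4736472 (r = 184621/437 + 39505/(-249288) = 184621*(1/437) + 39505*(-1/249288) = 8027/19 - 39505/249288 = 2000284181/4736472 ≈ 422.32)
48805 + r = 48805 + 2000284181/4736472 = 233163800141/4736472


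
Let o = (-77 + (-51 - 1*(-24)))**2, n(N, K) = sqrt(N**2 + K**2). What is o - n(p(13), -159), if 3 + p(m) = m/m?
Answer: 10816 - sqrt(25285) ≈ 10657.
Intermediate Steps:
p(m) = -2 (p(m) = -3 + m/m = -3 + 1 = -2)
n(N, K) = sqrt(K**2 + N**2)
o = 10816 (o = (-77 + (-51 + 24))**2 = (-77 - 27)**2 = (-104)**2 = 10816)
o - n(p(13), -159) = 10816 - sqrt((-159)**2 + (-2)**2) = 10816 - sqrt(25281 + 4) = 10816 - sqrt(25285)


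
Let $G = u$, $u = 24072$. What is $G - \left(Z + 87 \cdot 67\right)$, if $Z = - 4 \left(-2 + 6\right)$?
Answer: $18259$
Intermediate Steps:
$G = 24072$
$Z = -16$ ($Z = \left(-4\right) 4 = -16$)
$G - \left(Z + 87 \cdot 67\right) = 24072 - \left(-16 + 87 \cdot 67\right) = 24072 - \left(-16 + 5829\right) = 24072 - 5813 = 18259$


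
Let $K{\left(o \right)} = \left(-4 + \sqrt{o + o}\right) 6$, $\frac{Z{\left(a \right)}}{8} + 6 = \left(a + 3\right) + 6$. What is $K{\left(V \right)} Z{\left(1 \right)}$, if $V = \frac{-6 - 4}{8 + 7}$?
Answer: $-768 + 128 i \sqrt{3} \approx -768.0 + 221.7 i$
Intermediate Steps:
$Z{\left(a \right)} = 24 + 8 a$ ($Z{\left(a \right)} = -48 + 8 \left(\left(a + 3\right) + 6\right) = -48 + 8 \left(\left(3 + a\right) + 6\right) = -48 + 8 \left(9 + a\right) = -48 + \left(72 + 8 a\right) = 24 + 8 a$)
$V = - \frac{2}{3}$ ($V = - \frac{10}{15} = \left(-10\right) \frac{1}{15} = - \frac{2}{3} \approx -0.66667$)
$K{\left(o \right)} = -24 + 6 \sqrt{2} \sqrt{o}$ ($K{\left(o \right)} = \left(-4 + \sqrt{2 o}\right) 6 = \left(-4 + \sqrt{2} \sqrt{o}\right) 6 = -24 + 6 \sqrt{2} \sqrt{o}$)
$K{\left(V \right)} Z{\left(1 \right)} = \left(-24 + 6 \sqrt{2} \sqrt{- \frac{2}{3}}\right) \left(24 + 8 \cdot 1\right) = \left(-24 + 6 \sqrt{2} \frac{i \sqrt{6}}{3}\right) \left(24 + 8\right) = \left(-24 + 4 i \sqrt{3}\right) 32 = -768 + 128 i \sqrt{3}$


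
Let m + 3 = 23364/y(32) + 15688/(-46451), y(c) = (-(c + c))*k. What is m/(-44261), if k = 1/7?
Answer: 1901722693/32895483376 ≈ 0.057811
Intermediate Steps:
k = 1/7 ≈ 0.14286
y(c) = -2*c/7 (y(c) = -(c + c)*(1/7) = -2*c*(1/7) = -2*c/7)
m = -1901722693/743216 (m = -3 + (23364/((-2/7*32)) + 15688/(-46451)) = -3 + (23364/(-64/7) + 15688*(-1/46451)) = -3 + (23364*(-7/64) - 15688/46451) = -3 + (-40887/16 - 15688/46451) = -3 - 1899493045/743216 = -1901722693/743216 ≈ -2558.8)
m/(-44261) = -1901722693/743216/(-44261) = -1901722693/743216*(-1/44261) = 1901722693/32895483376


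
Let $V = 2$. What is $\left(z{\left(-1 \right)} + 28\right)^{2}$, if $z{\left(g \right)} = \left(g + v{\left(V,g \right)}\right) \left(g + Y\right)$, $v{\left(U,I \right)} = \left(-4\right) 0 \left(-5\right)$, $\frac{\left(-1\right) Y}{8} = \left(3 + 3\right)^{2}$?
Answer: $100489$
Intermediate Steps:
$Y = -288$ ($Y = - 8 \left(3 + 3\right)^{2} = - 8 \cdot 6^{2} = \left(-8\right) 36 = -288$)
$v{\left(U,I \right)} = 0$ ($v{\left(U,I \right)} = 0 \left(-5\right) = 0$)
$z{\left(g \right)} = g \left(-288 + g\right)$ ($z{\left(g \right)} = \left(g + 0\right) \left(g - 288\right) = g \left(-288 + g\right)$)
$\left(z{\left(-1 \right)} + 28\right)^{2} = \left(- (-288 - 1) + 28\right)^{2} = \left(\left(-1\right) \left(-289\right) + 28\right)^{2} = \left(289 + 28\right)^{2} = 317^{2} = 100489$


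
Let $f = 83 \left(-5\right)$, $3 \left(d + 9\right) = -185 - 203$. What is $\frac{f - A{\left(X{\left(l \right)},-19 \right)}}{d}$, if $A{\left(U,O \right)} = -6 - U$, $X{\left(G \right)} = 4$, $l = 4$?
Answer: $\frac{243}{83} \approx 2.9277$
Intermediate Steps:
$d = - \frac{415}{3}$ ($d = -9 + \frac{-185 - 203}{3} = -9 + \frac{1}{3} \left(-388\right) = -9 - \frac{388}{3} = - \frac{415}{3} \approx -138.33$)
$f = -415$
$\frac{f - A{\left(X{\left(l \right)},-19 \right)}}{d} = \frac{-415 - \left(-6 - 4\right)}{- \frac{415}{3}} = \left(-415 - \left(-6 - 4\right)\right) \left(- \frac{3}{415}\right) = \left(-415 - -10\right) \left(- \frac{3}{415}\right) = \left(-415 + 10\right) \left(- \frac{3}{415}\right) = \left(-405\right) \left(- \frac{3}{415}\right) = \frac{243}{83}$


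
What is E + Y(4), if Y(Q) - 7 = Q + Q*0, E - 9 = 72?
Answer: 92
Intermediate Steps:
E = 81 (E = 9 + 72 = 81)
Y(Q) = 7 + Q (Y(Q) = 7 + (Q + Q*0) = 7 + (Q + 0) = 7 + Q)
E + Y(4) = 81 + (7 + 4) = 81 + 11 = 92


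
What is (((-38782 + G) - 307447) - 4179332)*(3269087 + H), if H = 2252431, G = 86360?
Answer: -24511128227118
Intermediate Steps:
(((-38782 + G) - 307447) - 4179332)*(3269087 + H) = (((-38782 + 86360) - 307447) - 4179332)*(3269087 + 2252431) = ((47578 - 307447) - 4179332)*5521518 = (-259869 - 4179332)*5521518 = -4439201*5521518 = -24511128227118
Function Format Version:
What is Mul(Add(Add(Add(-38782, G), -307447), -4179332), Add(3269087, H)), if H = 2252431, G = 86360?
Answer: -24511128227118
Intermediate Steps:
Mul(Add(Add(Add(-38782, G), -307447), -4179332), Add(3269087, H)) = Mul(Add(Add(Add(-38782, 86360), -307447), -4179332), Add(3269087, 2252431)) = Mul(Add(Add(47578, -307447), -4179332), 5521518) = Mul(Add(-259869, -4179332), 5521518) = Mul(-4439201, 5521518) = -24511128227118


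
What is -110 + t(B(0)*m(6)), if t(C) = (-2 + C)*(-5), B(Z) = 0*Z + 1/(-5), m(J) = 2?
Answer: -98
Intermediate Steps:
B(Z) = -1/5 (B(Z) = 0 - 1/5 = -1/5)
t(C) = 10 - 5*C
-110 + t(B(0)*m(6)) = -110 + (10 - (-1)*2) = -110 + (10 - 5*(-2/5)) = -110 + (10 + 2) = -110 + 12 = -98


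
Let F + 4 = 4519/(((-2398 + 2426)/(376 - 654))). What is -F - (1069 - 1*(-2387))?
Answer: 579813/14 ≈ 41415.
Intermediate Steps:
F = -628197/14 (F = -4 + 4519/(((-2398 + 2426)/(376 - 654))) = -4 + 4519/((28/(-278))) = -4 + 4519/((28*(-1/278))) = -4 + 4519/(-14/139) = -4 + 4519*(-139/14) = -4 - 628141/14 = -628197/14 ≈ -44871.)
-F - (1069 - 1*(-2387)) = -1*(-628197/14) - (1069 - 1*(-2387)) = 628197/14 - (1069 + 2387) = 628197/14 - 1*3456 = 628197/14 - 3456 = 579813/14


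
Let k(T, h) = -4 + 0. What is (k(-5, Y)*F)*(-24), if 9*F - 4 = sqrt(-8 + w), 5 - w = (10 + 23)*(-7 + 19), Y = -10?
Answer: 128/3 + 32*I*sqrt(399)/3 ≈ 42.667 + 213.07*I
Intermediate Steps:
w = -391 (w = 5 - (10 + 23)*(-7 + 19) = 5 - 33*12 = 5 - 1*396 = 5 - 396 = -391)
F = 4/9 + I*sqrt(399)/9 (F = 4/9 + sqrt(-8 - 391)/9 = 4/9 + sqrt(-399)/9 = 4/9 + (I*sqrt(399))/9 = 4/9 + I*sqrt(399)/9 ≈ 0.44444 + 2.2194*I)
k(T, h) = -4
(k(-5, Y)*F)*(-24) = -4*(4/9 + I*sqrt(399)/9)*(-24) = (-16/9 - 4*I*sqrt(399)/9)*(-24) = 128/3 + 32*I*sqrt(399)/3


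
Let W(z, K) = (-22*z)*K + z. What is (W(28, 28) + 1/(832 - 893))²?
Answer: 1103384277241/3721 ≈ 2.9653e+8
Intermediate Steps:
W(z, K) = z - 22*K*z (W(z, K) = -22*K*z + z = z - 22*K*z)
(W(28, 28) + 1/(832 - 893))² = (28*(1 - 22*28) + 1/(832 - 893))² = (28*(1 - 616) + 1/(-61))² = (28*(-615) - 1/61)² = (-17220 - 1/61)² = (-1050421/61)² = 1103384277241/3721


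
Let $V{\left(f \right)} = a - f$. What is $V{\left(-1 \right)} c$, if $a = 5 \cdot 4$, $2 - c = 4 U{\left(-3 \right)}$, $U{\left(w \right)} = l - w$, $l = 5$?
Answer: $-630$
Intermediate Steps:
$U{\left(w \right)} = 5 - w$
$c = -30$ ($c = 2 - 4 \left(5 - -3\right) = 2 - 4 \left(5 + 3\right) = 2 - 4 \cdot 8 = 2 - 32 = -30$)
$a = 20$
$V{\left(f \right)} = 20 - f$
$V{\left(-1 \right)} c = \left(20 - -1\right) \left(-30\right) = \left(20 + 1\right) \left(-30\right) = 21 \left(-30\right) = -630$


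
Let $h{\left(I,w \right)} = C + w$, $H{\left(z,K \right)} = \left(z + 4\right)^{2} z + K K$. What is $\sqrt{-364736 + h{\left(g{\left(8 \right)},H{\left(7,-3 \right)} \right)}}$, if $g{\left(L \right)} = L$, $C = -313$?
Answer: $i \sqrt{364193} \approx 603.48 i$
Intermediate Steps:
$H{\left(z,K \right)} = K^{2} + z \left(4 + z\right)^{2}$ ($H{\left(z,K \right)} = \left(4 + z\right)^{2} z + K^{2} = z \left(4 + z\right)^{2} + K^{2} = K^{2} + z \left(4 + z\right)^{2}$)
$h{\left(I,w \right)} = -313 + w$
$\sqrt{-364736 + h{\left(g{\left(8 \right)},H{\left(7,-3 \right)} \right)}} = \sqrt{-364736 - \left(304 - 7 \left(4 + 7\right)^{2}\right)} = \sqrt{-364736 + \left(-313 + \left(9 + 7 \cdot 11^{2}\right)\right)} = \sqrt{-364736 + \left(-313 + \left(9 + 7 \cdot 121\right)\right)} = \sqrt{-364736 + \left(-313 + \left(9 + 847\right)\right)} = \sqrt{-364736 + \left(-313 + 856\right)} = \sqrt{-364736 + 543} = \sqrt{-364193} = i \sqrt{364193}$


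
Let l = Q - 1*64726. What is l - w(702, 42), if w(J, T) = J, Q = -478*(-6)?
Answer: -62560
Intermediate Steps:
Q = 2868
l = -61858 (l = 2868 - 1*64726 = 2868 - 64726 = -61858)
l - w(702, 42) = -61858 - 1*702 = -61858 - 702 = -62560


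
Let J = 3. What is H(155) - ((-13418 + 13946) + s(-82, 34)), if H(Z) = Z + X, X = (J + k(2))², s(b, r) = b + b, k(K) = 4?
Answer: -160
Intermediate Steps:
s(b, r) = 2*b
X = 49 (X = (3 + 4)² = 7² = 49)
H(Z) = 49 + Z (H(Z) = Z + 49 = 49 + Z)
H(155) - ((-13418 + 13946) + s(-82, 34)) = (49 + 155) - ((-13418 + 13946) + 2*(-82)) = 204 - (528 - 164) = 204 - 1*364 = 204 - 364 = -160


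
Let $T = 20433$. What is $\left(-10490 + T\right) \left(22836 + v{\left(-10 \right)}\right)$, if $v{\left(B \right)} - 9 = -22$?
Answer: $226929089$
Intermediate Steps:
$v{\left(B \right)} = -13$ ($v{\left(B \right)} = 9 - 22 = -13$)
$\left(-10490 + T\right) \left(22836 + v{\left(-10 \right)}\right) = \left(-10490 + 20433\right) \left(22836 - 13\right) = 9943 \cdot 22823 = 226929089$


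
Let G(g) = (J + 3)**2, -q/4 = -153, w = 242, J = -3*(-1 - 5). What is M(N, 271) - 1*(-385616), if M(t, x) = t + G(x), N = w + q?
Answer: 386911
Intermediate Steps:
J = 18 (J = -3*(-6) = 18)
q = 612 (q = -4*(-153) = 612)
G(g) = 441 (G(g) = (18 + 3)**2 = 21**2 = 441)
N = 854 (N = 242 + 612 = 854)
M(t, x) = 441 + t (M(t, x) = t + 441 = 441 + t)
M(N, 271) - 1*(-385616) = (441 + 854) - 1*(-385616) = 1295 + 385616 = 386911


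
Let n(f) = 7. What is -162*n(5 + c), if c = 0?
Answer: -1134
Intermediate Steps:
-162*n(5 + c) = -162*7 = -1134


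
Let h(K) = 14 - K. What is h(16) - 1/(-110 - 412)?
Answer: -1043/522 ≈ -1.9981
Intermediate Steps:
h(16) - 1/(-110 - 412) = (14 - 1*16) - 1/(-110 - 412) = (14 - 16) - 1/(-522) = -2 - 1*(-1/522) = -2 + 1/522 = -1043/522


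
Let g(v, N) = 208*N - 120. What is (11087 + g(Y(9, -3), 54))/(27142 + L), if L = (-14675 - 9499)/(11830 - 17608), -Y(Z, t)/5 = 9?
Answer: 7125879/8713925 ≈ 0.81776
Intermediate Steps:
Y(Z, t) = -45 (Y(Z, t) = -5*9 = -45)
L = 1343/321 (L = -24174/(-5778) = -24174*(-1/5778) = 1343/321 ≈ 4.1838)
g(v, N) = -120 + 208*N
(11087 + g(Y(9, -3), 54))/(27142 + L) = (11087 + (-120 + 208*54))/(27142 + 1343/321) = (11087 + (-120 + 11232))/(8713925/321) = (11087 + 11112)*(321/8713925) = 22199*(321/8713925) = 7125879/8713925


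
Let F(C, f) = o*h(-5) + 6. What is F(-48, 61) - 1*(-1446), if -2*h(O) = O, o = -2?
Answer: 1447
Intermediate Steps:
h(O) = -O/2
F(C, f) = 1 (F(C, f) = -(-1)*(-5) + 6 = -2*5/2 + 6 = -5 + 6 = 1)
F(-48, 61) - 1*(-1446) = 1 - 1*(-1446) = 1 + 1446 = 1447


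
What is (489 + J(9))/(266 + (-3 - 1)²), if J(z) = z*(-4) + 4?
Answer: 457/282 ≈ 1.6206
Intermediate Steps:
J(z) = 4 - 4*z (J(z) = -4*z + 4 = 4 - 4*z)
(489 + J(9))/(266 + (-3 - 1)²) = (489 + (4 - 4*9))/(266 + (-3 - 1)²) = (489 + (4 - 36))/(266 + (-4)²) = (489 - 32)/(266 + 16) = 457/282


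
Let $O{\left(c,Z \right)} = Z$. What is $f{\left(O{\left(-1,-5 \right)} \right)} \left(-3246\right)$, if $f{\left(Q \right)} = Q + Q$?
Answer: $32460$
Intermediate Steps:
$f{\left(Q \right)} = 2 Q$
$f{\left(O{\left(-1,-5 \right)} \right)} \left(-3246\right) = 2 \left(-5\right) \left(-3246\right) = \left(-10\right) \left(-3246\right) = 32460$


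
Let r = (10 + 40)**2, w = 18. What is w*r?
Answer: 45000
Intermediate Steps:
r = 2500 (r = 50**2 = 2500)
w*r = 18*2500 = 45000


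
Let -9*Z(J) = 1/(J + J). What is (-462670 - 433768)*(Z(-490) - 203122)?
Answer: 803000491864541/4410 ≈ 1.8209e+11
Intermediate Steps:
Z(J) = -1/(18*J) (Z(J) = -1/(9*(J + J)) = -1/(2*J)/9 = -1/(18*J))
(-462670 - 433768)*(Z(-490) - 203122) = (-462670 - 433768)*(-1/18/(-490) - 203122) = -896438*(-1/18*(-1/490) - 203122) = -896438*(1/8820 - 203122) = -896438*(-1791536039/8820) = 803000491864541/4410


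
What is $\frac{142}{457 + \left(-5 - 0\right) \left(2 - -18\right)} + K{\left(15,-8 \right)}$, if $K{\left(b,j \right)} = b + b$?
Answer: $\frac{10852}{357} \approx 30.398$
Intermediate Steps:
$K{\left(b,j \right)} = 2 b$
$\frac{142}{457 + \left(-5 - 0\right) \left(2 - -18\right)} + K{\left(15,-8 \right)} = \frac{142}{457 + \left(-5 - 0\right) \left(2 - -18\right)} + 2 \cdot 15 = \frac{142}{457 + \left(-5 + 0\right) \left(2 + 18\right)} + 30 = \frac{142}{457 - 100} + 30 = \frac{142}{357} + 30 = \frac{10852}{357}$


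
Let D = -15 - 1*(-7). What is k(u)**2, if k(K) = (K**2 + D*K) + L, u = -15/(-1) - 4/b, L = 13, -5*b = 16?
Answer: 5536609/256 ≈ 21627.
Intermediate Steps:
b = -16/5 (b = -1/5*16 = -16/5 ≈ -3.2000)
D = -8 (D = -15 + 7 = -8)
u = 65/4 (u = -15/(-1) - 4/(-16/5) = -15*(-1) - 4*(-5/16) = 15 + 5/4 = 65/4 ≈ 16.250)
k(K) = 13 + K**2 - 8*K (k(K) = (K**2 - 8*K) + 13 = 13 + K**2 - 8*K)
k(u)**2 = (13 + (65/4)**2 - 8*65/4)**2 = (13 + 4225/16 - 130)**2 = (2353/16)**2 = 5536609/256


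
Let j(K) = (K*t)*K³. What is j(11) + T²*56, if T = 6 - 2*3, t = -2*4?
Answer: -117128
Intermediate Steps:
t = -8
j(K) = -8*K⁴ (j(K) = (K*(-8))*K³ = (-8*K)*K³ = -8*K⁴)
T = 0 (T = 6 - 6 = 0)
j(11) + T²*56 = -8*11⁴ + 0²*56 = -8*14641 + 0*56 = -117128 + 0 = -117128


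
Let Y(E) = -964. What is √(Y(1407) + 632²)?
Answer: 2*√99615 ≈ 631.24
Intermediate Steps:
√(Y(1407) + 632²) = √(-964 + 632²) = √(-964 + 399424) = √398460 = 2*√99615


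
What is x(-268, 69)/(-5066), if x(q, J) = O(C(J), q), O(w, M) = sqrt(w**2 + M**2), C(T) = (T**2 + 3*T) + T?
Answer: -sqrt(25443193)/5066 ≈ -0.99568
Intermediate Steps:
C(T) = T**2 + 4*T
O(w, M) = sqrt(M**2 + w**2)
x(q, J) = sqrt(q**2 + J**2*(4 + J)**2) (x(q, J) = sqrt(q**2 + (J*(4 + J))**2) = sqrt(q**2 + J**2*(4 + J)**2))
x(-268, 69)/(-5066) = sqrt((-268)**2 + 69**2*(4 + 69)**2)/(-5066) = sqrt(71824 + 4761*73**2)*(-1/5066) = sqrt(71824 + 4761*5329)*(-1/5066) = sqrt(71824 + 25371369)*(-1/5066) = sqrt(25443193)*(-1/5066) = -sqrt(25443193)/5066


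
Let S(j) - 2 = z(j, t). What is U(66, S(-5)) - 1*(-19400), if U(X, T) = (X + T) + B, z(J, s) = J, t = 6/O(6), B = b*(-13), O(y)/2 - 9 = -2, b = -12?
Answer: 19619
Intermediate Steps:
O(y) = 14 (O(y) = 18 + 2*(-2) = 18 - 4 = 14)
B = 156 (B = -12*(-13) = 156)
t = 3/7 (t = 6/14 = 6*(1/14) = 3/7 ≈ 0.42857)
S(j) = 2 + j
U(X, T) = 156 + T + X (U(X, T) = (X + T) + 156 = (T + X) + 156 = 156 + T + X)
U(66, S(-5)) - 1*(-19400) = (156 + (2 - 5) + 66) - 1*(-19400) = (156 - 3 + 66) + 19400 = 219 + 19400 = 19619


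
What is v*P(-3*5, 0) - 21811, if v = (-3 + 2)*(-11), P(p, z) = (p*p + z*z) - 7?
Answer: -19413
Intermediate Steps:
P(p, z) = -7 + p² + z² (P(p, z) = (p² + z²) - 7 = -7 + p² + z²)
v = 11 (v = -1*(-11) = 11)
v*P(-3*5, 0) - 21811 = 11*(-7 + (-3*5)² + 0²) - 21811 = 11*(-7 + (-15)² + 0) - 21811 = 11*(-7 + 225 + 0) - 21811 = 11*218 - 21811 = 2398 - 21811 = -19413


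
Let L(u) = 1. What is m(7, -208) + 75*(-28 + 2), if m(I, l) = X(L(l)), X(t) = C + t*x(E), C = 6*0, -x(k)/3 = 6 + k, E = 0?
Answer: -1968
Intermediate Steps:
x(k) = -18 - 3*k (x(k) = -3*(6 + k) = -18 - 3*k)
C = 0
X(t) = -18*t (X(t) = 0 + t*(-18 - 3*0) = 0 + t*(-18 + 0) = 0 + t*(-18) = 0 - 18*t = -18*t)
m(I, l) = -18 (m(I, l) = -18*1 = -18)
m(7, -208) + 75*(-28 + 2) = -18 + 75*(-28 + 2) = -18 + 75*(-26) = -18 - 1950 = -1968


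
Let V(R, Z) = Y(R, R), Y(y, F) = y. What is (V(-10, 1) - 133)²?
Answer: 20449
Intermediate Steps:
V(R, Z) = R
(V(-10, 1) - 133)² = (-10 - 133)² = (-143)² = 20449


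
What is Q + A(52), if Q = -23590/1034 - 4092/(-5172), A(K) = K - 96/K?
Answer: 81487680/2896751 ≈ 28.131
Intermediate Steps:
Q = -4907348/222827 (Q = -23590*1/1034 - 4092*(-1/5172) = -11795/517 + 341/431 = -4907348/222827 ≈ -22.023)
Q + A(52) = -4907348/222827 + (52 - 96/52) = -4907348/222827 + (52 - 96*1/52) = -4907348/222827 + (52 - 24/13) = -4907348/222827 + 652/13 = 81487680/2896751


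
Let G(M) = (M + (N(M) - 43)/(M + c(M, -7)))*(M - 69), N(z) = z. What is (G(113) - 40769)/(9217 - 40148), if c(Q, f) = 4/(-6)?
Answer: 12054349/10423747 ≈ 1.1564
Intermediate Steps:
c(Q, f) = -2/3 (c(Q, f) = 4*(-1/6) = -2/3)
G(M) = (-69 + M)*(M + (-43 + M)/(-2/3 + M)) (G(M) = (M + (M - 43)/(M - 2/3))*(M - 69) = (M + (-43 + M)/(-2/3 + M))*(-69 + M) = (-69 + M)*(M + (-43 + M)/(-2/3 + M)))
(G(113) - 40769)/(9217 - 40148) = ((8901 - 206*113**2 - 198*113 + 3*113**3)/(-2 + 3*113) - 40769)/(9217 - 40148) = ((8901 - 206*12769 - 22374 + 3*1442897)/(-2 + 339) - 40769)/(-30931) = ((8901 - 2630414 - 22374 + 4328691)/337 - 40769)*(-1/30931) = ((1/337)*1684804 - 40769)*(-1/30931) = (1684804/337 - 40769)*(-1/30931) = -12054349/337*(-1/30931) = 12054349/10423747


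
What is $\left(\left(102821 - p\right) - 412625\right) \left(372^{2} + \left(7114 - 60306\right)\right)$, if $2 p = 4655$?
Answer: $-26591106748$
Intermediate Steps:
$p = \frac{4655}{2}$ ($p = \frac{1}{2} \cdot 4655 = \frac{4655}{2} \approx 2327.5$)
$\left(\left(102821 - p\right) - 412625\right) \left(372^{2} + \left(7114 - 60306\right)\right) = \left(\left(102821 - \frac{4655}{2}\right) - 412625\right) \left(372^{2} + \left(7114 - 60306\right)\right) = \left(\left(102821 - \frac{4655}{2}\right) - 412625\right) \left(138384 + \left(7114 - 60306\right)\right) = \left(\frac{200987}{2} - 412625\right) \left(138384 - 53192\right) = \left(- \frac{624263}{2}\right) 85192 = -26591106748$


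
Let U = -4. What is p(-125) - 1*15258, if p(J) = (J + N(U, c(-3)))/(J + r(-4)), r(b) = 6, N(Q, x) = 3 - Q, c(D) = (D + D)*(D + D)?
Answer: -1815584/119 ≈ -15257.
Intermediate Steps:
c(D) = 4*D² (c(D) = (2*D)*(2*D) = 4*D²)
p(J) = (7 + J)/(6 + J) (p(J) = (J + (3 - 1*(-4)))/(J + 6) = (J + (3 + 4))/(6 + J) = (J + 7)/(6 + J) = (7 + J)/(6 + J))
p(-125) - 1*15258 = (7 - 125)/(6 - 125) - 1*15258 = -118/(-119) - 15258 = -1/119*(-118) - 15258 = 118/119 - 15258 = -1815584/119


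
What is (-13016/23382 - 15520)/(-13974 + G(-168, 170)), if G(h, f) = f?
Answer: 45362707/40345641 ≈ 1.1244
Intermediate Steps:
(-13016/23382 - 15520)/(-13974 + G(-168, 170)) = (-13016/23382 - 15520)/(-13974 + 170) = (-13016*1/23382 - 15520)/(-13804) = (-6508/11691 - 15520)*(-1/13804) = -181450828/11691*(-1/13804) = 45362707/40345641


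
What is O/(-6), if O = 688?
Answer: -344/3 ≈ -114.67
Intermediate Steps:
O/(-6) = 688/(-6) = -⅙*688 = -344/3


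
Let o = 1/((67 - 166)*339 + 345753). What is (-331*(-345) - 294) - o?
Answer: 35558980991/312192 ≈ 1.1390e+5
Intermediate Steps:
o = 1/312192 (o = 1/(-99*339 + 345753) = 1/(-33561 + 345753) = 1/312192 ≈ 3.2032e-6)
(-331*(-345) - 294) - o = (-331*(-345) - 294) - 1*1/312192 = (114195 - 294) - 1/312192 = 113901 - 1/312192 = 35558980991/312192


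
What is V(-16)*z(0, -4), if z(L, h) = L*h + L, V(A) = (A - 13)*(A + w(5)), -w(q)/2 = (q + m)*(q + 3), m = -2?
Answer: 0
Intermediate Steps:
w(q) = -2*(-2 + q)*(3 + q) (w(q) = -2*(q - 2)*(q + 3) = -2*(-2 + q)*(3 + q))
V(A) = (-48 + A)*(-13 + A) (V(A) = (A - 13)*(A + (12 - 2*5 - 2*5²)) = (-13 + A)*(A + (12 - 10 - 2*25)) = (-13 + A)*(A + (12 - 10 - 50)) = (-13 + A)*(A - 48) = (-13 + A)*(-48 + A) = (-48 + A)*(-13 + A))
z(L, h) = L + L*h
V(-16)*z(0, -4) = (624 + (-16)² - 61*(-16))*(0*(1 - 4)) = (624 + 256 + 976)*(0*(-3)) = 1856*0 = 0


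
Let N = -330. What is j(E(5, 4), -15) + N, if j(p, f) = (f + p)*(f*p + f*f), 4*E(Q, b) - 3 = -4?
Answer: -61095/16 ≈ -3818.4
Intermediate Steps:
E(Q, b) = -1/4 (E(Q, b) = 3/4 + (1/4)*(-4) = 3/4 - 1 = -1/4)
j(p, f) = (f + p)*(f**2 + f*p) (j(p, f) = (f + p)*(f*p + f**2) = (f + p)*(f**2 + f*p))
j(E(5, 4), -15) + N = -15*((-15)**2 + (-1/4)**2 + 2*(-15)*(-1/4)) - 330 = -15*(225 + 1/16 + 15/2) - 330 = -15*3721/16 - 330 = -55815/16 - 330 = -61095/16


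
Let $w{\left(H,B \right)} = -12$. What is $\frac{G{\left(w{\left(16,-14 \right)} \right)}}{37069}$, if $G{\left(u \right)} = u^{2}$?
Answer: $\frac{144}{37069} \approx 0.0038846$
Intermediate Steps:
$\frac{G{\left(w{\left(16,-14 \right)} \right)}}{37069} = \frac{\left(-12\right)^{2}}{37069} = 144 \cdot \frac{1}{37069} = \frac{144}{37069}$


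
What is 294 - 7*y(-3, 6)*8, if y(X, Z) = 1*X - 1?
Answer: 518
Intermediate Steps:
y(X, Z) = -1 + X (y(X, Z) = X - 1 = -1 + X)
294 - 7*y(-3, 6)*8 = 294 - 7*(-1 - 3)*8 = 294 - 7*(-4)*8 = 294 - (-28)*8 = 294 - 1*(-224) = 294 + 224 = 518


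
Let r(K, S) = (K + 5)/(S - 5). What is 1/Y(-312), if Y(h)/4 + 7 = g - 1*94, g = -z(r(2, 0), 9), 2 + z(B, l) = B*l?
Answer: -5/1728 ≈ -0.0028935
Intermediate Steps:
r(K, S) = (5 + K)/(-5 + S)
z(B, l) = -2 + B*l
g = 73/5 (g = -(-2 + ((5 + 2)/(-5 + 0))*9) = -(-2 + (7/(-5))*9) = -(-2 - ⅕*7*9) = -(-2 - 7/5*9) = -(-2 - 63/5) = -1*(-73/5) = 73/5 ≈ 14.600)
Y(h) = -1728/5 (Y(h) = -28 + 4*(73/5 - 1*94) = -28 + 4*(73/5 - 94) = -28 + 4*(-397/5) = -28 - 1588/5 = -1728/5)
1/Y(-312) = 1/(-1728/5) = -5/1728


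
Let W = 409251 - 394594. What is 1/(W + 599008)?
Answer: 1/613665 ≈ 1.6296e-6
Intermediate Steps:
W = 14657
1/(W + 599008) = 1/(14657 + 599008) = 1/613665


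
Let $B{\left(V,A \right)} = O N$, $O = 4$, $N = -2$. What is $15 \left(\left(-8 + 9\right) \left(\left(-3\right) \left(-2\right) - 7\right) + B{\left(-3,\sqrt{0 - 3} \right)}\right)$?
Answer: $-135$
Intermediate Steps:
$B{\left(V,A \right)} = -8$ ($B{\left(V,A \right)} = 4 \left(-2\right) = -8$)
$15 \left(\left(-8 + 9\right) \left(\left(-3\right) \left(-2\right) - 7\right) + B{\left(-3,\sqrt{0 - 3} \right)}\right) = 15 \left(\left(-8 + 9\right) \left(\left(-3\right) \left(-2\right) - 7\right) - 8\right) = 15 \left(1 \left(6 - 7\right) - 8\right) = 15 \left(1 \left(-1\right) - 8\right) = 15 \left(-1 - 8\right) = 15 \left(-9\right) = -135$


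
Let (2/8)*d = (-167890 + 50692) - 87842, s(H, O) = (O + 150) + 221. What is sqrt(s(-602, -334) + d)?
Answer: I*sqrt(820123) ≈ 905.61*I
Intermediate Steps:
s(H, O) = 371 + O (s(H, O) = (150 + O) + 221 = 371 + O)
d = -820160 (d = 4*((-167890 + 50692) - 87842) = 4*(-117198 - 87842) = 4*(-205040) = -820160)
sqrt(s(-602, -334) + d) = sqrt((371 - 334) - 820160) = sqrt(37 - 820160) = sqrt(-820123) = I*sqrt(820123)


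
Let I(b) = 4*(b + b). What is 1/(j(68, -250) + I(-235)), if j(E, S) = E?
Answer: -1/1812 ≈ -0.00055188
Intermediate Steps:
I(b) = 8*b (I(b) = 4*(2*b) = 8*b)
1/(j(68, -250) + I(-235)) = 1/(68 + 8*(-235)) = 1/(68 - 1880) = 1/(-1812) = -1/1812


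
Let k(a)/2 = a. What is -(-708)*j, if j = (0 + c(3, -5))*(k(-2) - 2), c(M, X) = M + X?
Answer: 8496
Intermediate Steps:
k(a) = 2*a
j = 12 (j = (0 + (3 - 5))*(2*(-2) - 2) = (0 - 2)*(-4 - 2) = -2*(-6) = 12)
-(-708)*j = -(-708)*12 = -354*(-24) = 8496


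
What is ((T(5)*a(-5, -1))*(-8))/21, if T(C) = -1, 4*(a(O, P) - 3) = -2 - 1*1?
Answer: 6/7 ≈ 0.85714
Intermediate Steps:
a(O, P) = 9/4 (a(O, P) = 3 + (-2 - 1*1)/4 = 3 + (-2 - 1)/4 = 3 + (¼)*(-3) = 3 - ¾ = 9/4)
((T(5)*a(-5, -1))*(-8))/21 = (-1*9/4*(-8))/21 = -9/4*(-8)*(1/21) = 18*(1/21) = 6/7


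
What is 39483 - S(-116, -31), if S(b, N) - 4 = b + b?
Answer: 39711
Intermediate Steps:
S(b, N) = 4 + 2*b (S(b, N) = 4 + (b + b) = 4 + 2*b)
39483 - S(-116, -31) = 39483 - (4 + 2*(-116)) = 39483 - (4 - 232) = 39483 - 1*(-228) = 39483 + 228 = 39711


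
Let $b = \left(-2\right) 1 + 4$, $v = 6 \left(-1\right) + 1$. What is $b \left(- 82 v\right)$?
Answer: $820$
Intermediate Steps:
$v = -5$ ($v = -6 + 1 = -5$)
$b = 2$ ($b = -2 + 4 = 2$)
$b \left(- 82 v\right) = 2 \left(\left(-82\right) \left(-5\right)\right) = 2 \cdot 410 = 820$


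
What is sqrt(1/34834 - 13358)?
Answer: I*sqrt(16208698098214)/34834 ≈ 115.58*I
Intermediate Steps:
sqrt(1/34834 - 13358) = sqrt(-465312571/34834) = I*sqrt(16208698098214)/34834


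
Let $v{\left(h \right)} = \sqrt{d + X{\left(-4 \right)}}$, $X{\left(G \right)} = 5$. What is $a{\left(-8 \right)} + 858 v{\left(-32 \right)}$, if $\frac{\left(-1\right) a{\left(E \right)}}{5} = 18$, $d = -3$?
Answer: $-90 + 858 \sqrt{2} \approx 1123.4$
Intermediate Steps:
$a{\left(E \right)} = -90$ ($a{\left(E \right)} = \left(-5\right) 18 = -90$)
$v{\left(h \right)} = \sqrt{2}$ ($v{\left(h \right)} = \sqrt{-3 + 5} = \sqrt{2}$)
$a{\left(-8 \right)} + 858 v{\left(-32 \right)} = -90 + 858 \sqrt{2}$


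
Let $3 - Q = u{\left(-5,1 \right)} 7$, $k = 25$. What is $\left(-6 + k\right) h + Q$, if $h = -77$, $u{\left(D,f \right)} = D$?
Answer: $-1425$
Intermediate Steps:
$Q = 38$ ($Q = 3 - \left(-5\right) 7 = 3 - -35 = 3 + 35 = 38$)
$\left(-6 + k\right) h + Q = \left(-6 + 25\right) \left(-77\right) + 38 = 19 \left(-77\right) + 38 = -1463 + 38 = -1425$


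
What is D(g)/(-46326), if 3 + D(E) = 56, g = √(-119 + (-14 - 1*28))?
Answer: -53/46326 ≈ -0.0011441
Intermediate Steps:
g = I*√161 (g = √(-119 + (-14 - 28)) = √(-119 - 42) = √(-161) = I*√161 ≈ 12.689*I)
D(E) = 53 (D(E) = -3 + 56 = 53)
D(g)/(-46326) = 53/(-46326) = 53*(-1/46326) = -53/46326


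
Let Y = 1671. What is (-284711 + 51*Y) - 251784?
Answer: -451274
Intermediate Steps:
(-284711 + 51*Y) - 251784 = (-284711 + 51*1671) - 251784 = (-284711 + 85221) - 251784 = -199490 - 251784 = -451274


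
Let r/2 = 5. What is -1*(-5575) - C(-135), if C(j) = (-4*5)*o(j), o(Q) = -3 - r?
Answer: 5315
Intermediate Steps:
r = 10 (r = 2*5 = 10)
o(Q) = -13 (o(Q) = -3 - 1*10 = -3 - 10 = -13)
C(j) = 260 (C(j) = -4*5*(-13) = -20*(-13) = 260)
-1*(-5575) - C(-135) = -1*(-5575) - 1*260 = 5575 - 260 = 5315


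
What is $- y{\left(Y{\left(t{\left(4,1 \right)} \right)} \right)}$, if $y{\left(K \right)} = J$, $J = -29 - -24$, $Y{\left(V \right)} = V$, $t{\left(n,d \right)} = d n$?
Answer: $5$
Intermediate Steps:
$J = -5$ ($J = -29 + 24 = -5$)
$y{\left(K \right)} = -5$
$- y{\left(Y{\left(t{\left(4,1 \right)} \right)} \right)} = \left(-1\right) \left(-5\right) = 5$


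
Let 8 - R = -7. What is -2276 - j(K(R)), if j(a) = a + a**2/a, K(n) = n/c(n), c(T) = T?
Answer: -2278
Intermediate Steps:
R = 15 (R = 8 - 1*(-7) = 8 + 7 = 15)
K(n) = 1 (K(n) = n/n = 1)
j(a) = 2*a (j(a) = a + a = 2*a)
-2276 - j(K(R)) = -2276 - 2 = -2278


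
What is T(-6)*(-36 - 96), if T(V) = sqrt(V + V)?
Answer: -264*I*sqrt(3) ≈ -457.26*I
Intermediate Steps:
T(V) = sqrt(2)*sqrt(V) (T(V) = sqrt(2*V) = sqrt(2)*sqrt(V))
T(-6)*(-36 - 96) = (sqrt(2)*sqrt(-6))*(-36 - 96) = (sqrt(2)*(I*sqrt(6)))*(-132) = (2*I*sqrt(3))*(-132) = -264*I*sqrt(3)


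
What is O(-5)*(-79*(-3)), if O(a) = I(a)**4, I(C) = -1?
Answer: 237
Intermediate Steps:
O(a) = 1 (O(a) = (-1)**4 = 1)
O(-5)*(-79*(-3)) = 1*(-79*(-3)) = 1*237 = 237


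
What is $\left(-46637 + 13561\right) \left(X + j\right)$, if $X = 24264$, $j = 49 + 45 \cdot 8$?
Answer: $-816084148$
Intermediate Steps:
$j = 409$ ($j = 49 + 360 = 409$)
$\left(-46637 + 13561\right) \left(X + j\right) = \left(-46637 + 13561\right) \left(24264 + 409\right) = \left(-33076\right) 24673 = -816084148$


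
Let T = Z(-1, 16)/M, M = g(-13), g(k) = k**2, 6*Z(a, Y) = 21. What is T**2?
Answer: 49/114244 ≈ 0.00042891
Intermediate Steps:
Z(a, Y) = 7/2 (Z(a, Y) = (1/6)*21 = 7/2)
M = 169 (M = (-13)**2 = 169)
T = 7/338 (T = (7/2)/169 = (7/2)*(1/169) = 7/338 ≈ 0.020710)
T**2 = (7/338)**2 = 49/114244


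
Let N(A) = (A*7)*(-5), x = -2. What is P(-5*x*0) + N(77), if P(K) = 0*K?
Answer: -2695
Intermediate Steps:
P(K) = 0
N(A) = -35*A (N(A) = (7*A)*(-5) = -35*A)
P(-5*x*0) + N(77) = 0 - 35*77 = 0 - 2695 = -2695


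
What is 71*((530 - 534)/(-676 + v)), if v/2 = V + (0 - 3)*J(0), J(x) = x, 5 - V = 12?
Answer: 142/345 ≈ 0.41159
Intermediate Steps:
V = -7 (V = 5 - 1*12 = 5 - 12 = -7)
v = -14 (v = 2*(-7 + (0 - 3)*0) = 2*(-7 - 3*0) = 2*(-7 + 0) = 2*(-7) = -14)
71*((530 - 534)/(-676 + v)) = 71*((530 - 534)/(-676 - 14)) = 71*(-4/(-690)) = 71*(-4*(-1/690)) = 71*(2/345) = 142/345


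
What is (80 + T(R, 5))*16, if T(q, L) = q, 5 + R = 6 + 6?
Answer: 1392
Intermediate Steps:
R = 7 (R = -5 + (6 + 6) = -5 + 12 = 7)
(80 + T(R, 5))*16 = (80 + 7)*16 = 87*16 = 1392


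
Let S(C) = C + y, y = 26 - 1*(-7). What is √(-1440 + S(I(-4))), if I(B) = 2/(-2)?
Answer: 8*I*√22 ≈ 37.523*I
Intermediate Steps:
y = 33 (y = 26 + 7 = 33)
I(B) = -1 (I(B) = 2*(-½) = -1)
S(C) = 33 + C (S(C) = C + 33 = 33 + C)
√(-1440 + S(I(-4))) = √(-1440 + (33 - 1)) = √(-1440 + 32) = √(-1408) = 8*I*√22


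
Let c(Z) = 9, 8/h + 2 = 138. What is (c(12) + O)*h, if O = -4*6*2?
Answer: -39/17 ≈ -2.2941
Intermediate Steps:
O = -48 (O = -24*2 = -48)
h = 1/17 (h = 8/(-2 + 138) = 8/136 = 8*(1/136) = 1/17 ≈ 0.058824)
(c(12) + O)*h = (9 - 48)*(1/17) = -39*1/17 = -39/17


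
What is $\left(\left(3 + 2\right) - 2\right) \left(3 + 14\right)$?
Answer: $51$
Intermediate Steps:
$\left(\left(3 + 2\right) - 2\right) \left(3 + 14\right) = \left(5 - 2\right) 17 = 3 \cdot 17 = 51$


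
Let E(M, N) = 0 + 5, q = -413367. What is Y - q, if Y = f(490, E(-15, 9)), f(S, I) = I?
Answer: 413372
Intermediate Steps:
E(M, N) = 5
Y = 5
Y - q = 5 - 1*(-413367) = 5 + 413367 = 413372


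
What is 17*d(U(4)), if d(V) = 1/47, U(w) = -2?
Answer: 17/47 ≈ 0.36170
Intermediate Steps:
d(V) = 1/47
17*d(U(4)) = 17*(1/47) = 17/47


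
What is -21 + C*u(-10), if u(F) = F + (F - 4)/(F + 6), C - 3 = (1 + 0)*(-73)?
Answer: 434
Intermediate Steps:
C = -70 (C = 3 + (1 + 0)*(-73) = 3 + 1*(-73) = 3 - 73 = -70)
u(F) = F + (-4 + F)/(6 + F)
-21 + C*u(-10) = -21 - 70*(-4 + (-10)² + 7*(-10))/(6 - 10) = -21 - 70*(-4 + 100 - 70)/(-4) = -21 - (-35)*26/2 = -21 - 70*(-13/2) = -21 + 455 = 434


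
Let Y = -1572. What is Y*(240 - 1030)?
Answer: 1241880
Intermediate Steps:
Y*(240 - 1030) = -1572*(240 - 1030) = -1572*(-790) = 1241880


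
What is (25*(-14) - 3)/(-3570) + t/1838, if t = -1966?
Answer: -3184903/3280830 ≈ -0.97076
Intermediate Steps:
(25*(-14) - 3)/(-3570) + t/1838 = (25*(-14) - 3)/(-3570) - 1966/1838 = (-350 - 3)*(-1/3570) - 1966*1/1838 = -353*(-1/3570) - 983/919 = 353/3570 - 983/919 = -3184903/3280830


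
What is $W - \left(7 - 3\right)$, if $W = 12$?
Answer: $8$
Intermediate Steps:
$W - \left(7 - 3\right) = 12 - \left(7 - 3\right) = 12 - 4 = 8$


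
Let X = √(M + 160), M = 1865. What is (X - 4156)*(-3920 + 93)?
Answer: 15732797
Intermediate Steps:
X = 45 (X = √(1865 + 160) = √2025 = 45)
(X - 4156)*(-3920 + 93) = (45 - 4156)*(-3920 + 93) = -4111*(-3827) = 15732797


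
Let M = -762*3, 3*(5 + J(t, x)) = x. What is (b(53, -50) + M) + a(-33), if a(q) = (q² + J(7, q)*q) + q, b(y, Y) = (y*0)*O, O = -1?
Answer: -702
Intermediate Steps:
J(t, x) = -5 + x/3
b(y, Y) = 0 (b(y, Y) = (y*0)*(-1) = 0*(-1) = 0)
M = -2286
a(q) = q + q² + q*(-5 + q/3) (a(q) = (q² + (-5 + q/3)*q) + q = (q² + q*(-5 + q/3)) + q = q + q² + q*(-5 + q/3))
(b(53, -50) + M) + a(-33) = (0 - 2286) + (4/3)*(-33)*(-3 - 33) = -2286 + (4/3)*(-33)*(-36) = -2286 + 1584 = -702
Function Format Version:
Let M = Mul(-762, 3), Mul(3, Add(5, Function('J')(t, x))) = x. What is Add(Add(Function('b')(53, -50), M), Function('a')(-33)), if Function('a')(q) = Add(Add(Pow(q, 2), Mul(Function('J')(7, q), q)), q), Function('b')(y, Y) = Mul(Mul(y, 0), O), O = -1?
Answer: -702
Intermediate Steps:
Function('J')(t, x) = Add(-5, Mul(Rational(1, 3), x))
Function('b')(y, Y) = 0 (Function('b')(y, Y) = Mul(Mul(y, 0), -1) = Mul(0, -1) = 0)
M = -2286
Function('a')(q) = Add(q, Pow(q, 2), Mul(q, Add(-5, Mul(Rational(1, 3), q)))) (Function('a')(q) = Add(Add(Pow(q, 2), Mul(Add(-5, Mul(Rational(1, 3), q)), q)), q) = Add(Add(Pow(q, 2), Mul(q, Add(-5, Mul(Rational(1, 3), q)))), q) = Add(q, Pow(q, 2), Mul(q, Add(-5, Mul(Rational(1, 3), q)))))
Add(Add(Function('b')(53, -50), M), Function('a')(-33)) = Add(Add(0, -2286), Mul(Rational(4, 3), -33, Add(-3, -33))) = Add(-2286, Mul(Rational(4, 3), -33, -36)) = Add(-2286, 1584) = -702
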